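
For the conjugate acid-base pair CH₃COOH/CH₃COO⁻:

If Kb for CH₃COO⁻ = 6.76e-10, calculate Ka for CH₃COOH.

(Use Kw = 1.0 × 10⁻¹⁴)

For a conjugate pair Ka × Kb = Kw, so Ka = Kw/Kb = 1.0 × 10⁻¹⁴ / 6.76e-10 = 1.48e-05.

K_a = 1.48e-05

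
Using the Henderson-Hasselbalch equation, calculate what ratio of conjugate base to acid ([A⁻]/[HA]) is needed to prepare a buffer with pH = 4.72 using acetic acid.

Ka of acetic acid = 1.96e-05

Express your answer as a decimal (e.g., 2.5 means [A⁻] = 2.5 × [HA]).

pKa = -log(1.96e-05) = 4.7077. pH = pKa + log([A⁻]/[HA]), so log([A⁻]/[HA]) = pH − pKa = 4.72 − 4.7077 = 0.0123. [A⁻]/[HA] = 10^(0.0123) = 1.03

[A⁻]/[HA] = 1.03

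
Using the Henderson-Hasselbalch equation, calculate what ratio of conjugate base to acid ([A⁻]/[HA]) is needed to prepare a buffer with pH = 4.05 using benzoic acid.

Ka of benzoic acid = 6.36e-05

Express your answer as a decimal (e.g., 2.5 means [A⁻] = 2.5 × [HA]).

pKa = -log(6.36e-05) = 4.1965. pH = pKa + log([A⁻]/[HA]), so log([A⁻]/[HA]) = pH − pKa = 4.05 − 4.1965 = -0.1465. [A⁻]/[HA] = 10^(-0.1465) = 0.714

[A⁻]/[HA] = 0.714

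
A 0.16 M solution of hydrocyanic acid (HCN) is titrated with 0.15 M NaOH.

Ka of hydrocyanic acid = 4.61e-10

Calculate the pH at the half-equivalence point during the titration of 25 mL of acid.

At half-equivalence [HA] = [A⁻], so Henderson-Hasselbalch gives pH = pKa = -log(4.61e-10) = 9.34.

pH = pKa = 9.34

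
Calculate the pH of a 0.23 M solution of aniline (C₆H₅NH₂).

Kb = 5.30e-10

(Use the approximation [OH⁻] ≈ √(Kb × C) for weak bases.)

[OH⁻] = √(Kb × C) = √(5.30e-10 × 0.23) = 1.1041e-05. pOH = 4.96, pH = 14 - pOH

pH = 9.04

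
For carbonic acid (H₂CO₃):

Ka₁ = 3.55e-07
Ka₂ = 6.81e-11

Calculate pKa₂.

pKa₂ = -log(Ka₂) = -log(6.81e-11) = 10.17.

pK_{a2} = 10.17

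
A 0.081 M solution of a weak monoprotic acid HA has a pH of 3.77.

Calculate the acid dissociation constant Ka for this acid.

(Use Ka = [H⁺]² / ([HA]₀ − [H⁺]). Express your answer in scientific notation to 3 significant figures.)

[H⁺] = 10^(−pH) = 10^(−3.77) = 1.698e-04 M. For HA ⇌ H⁺ + A⁻, Ka = [H⁺][A⁻]/[HA] = [H⁺]² / ([HA]₀ − [H⁺]) = (1.698e-04)² / (0.081 − 1.698e-04) = 3.57e-07.

K_a = 3.57e-07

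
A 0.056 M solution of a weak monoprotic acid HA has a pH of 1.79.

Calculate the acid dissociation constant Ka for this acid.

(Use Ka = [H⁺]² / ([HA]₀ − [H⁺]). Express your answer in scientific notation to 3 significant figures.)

[H⁺] = 10^(−pH) = 10^(−1.79) = 1.622e-02 M. For HA ⇌ H⁺ + A⁻, Ka = [H⁺][A⁻]/[HA] = [H⁺]² / ([HA]₀ − [H⁺]) = (1.622e-02)² / (0.056 − 1.622e-02) = 6.61e-03.

K_a = 6.61e-03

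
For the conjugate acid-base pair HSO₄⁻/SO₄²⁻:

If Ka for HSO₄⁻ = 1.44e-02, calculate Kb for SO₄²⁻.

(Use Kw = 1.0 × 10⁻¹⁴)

For a conjugate pair Ka × Kb = Kw, so Kb = Kw/Ka = 1.0 × 10⁻¹⁴ / 1.44e-02 = 6.94e-13.

K_b = 6.94e-13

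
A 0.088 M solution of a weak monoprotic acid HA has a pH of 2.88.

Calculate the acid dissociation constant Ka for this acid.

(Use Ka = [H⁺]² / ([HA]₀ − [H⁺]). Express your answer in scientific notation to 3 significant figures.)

[H⁺] = 10^(−pH) = 10^(−2.88) = 1.318e-03 M. For HA ⇌ H⁺ + A⁻, Ka = [H⁺][A⁻]/[HA] = [H⁺]² / ([HA]₀ − [H⁺]) = (1.318e-03)² / (0.088 − 1.318e-03) = 2.00e-05.

K_a = 2.00e-05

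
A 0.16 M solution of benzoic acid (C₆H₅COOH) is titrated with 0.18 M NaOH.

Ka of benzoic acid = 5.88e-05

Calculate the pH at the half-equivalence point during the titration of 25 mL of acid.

At half-equivalence [HA] = [A⁻], so Henderson-Hasselbalch gives pH = pKa = -log(5.88e-05) = 4.23.

pH = pKa = 4.23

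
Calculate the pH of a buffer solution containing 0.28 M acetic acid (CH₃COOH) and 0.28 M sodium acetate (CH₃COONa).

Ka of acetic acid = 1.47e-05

pKa = -log(1.47e-05) = 4.83. pH = pKa + log([A⁻]/[HA]) = 4.83 + log(0.28/0.28)

pH = 4.83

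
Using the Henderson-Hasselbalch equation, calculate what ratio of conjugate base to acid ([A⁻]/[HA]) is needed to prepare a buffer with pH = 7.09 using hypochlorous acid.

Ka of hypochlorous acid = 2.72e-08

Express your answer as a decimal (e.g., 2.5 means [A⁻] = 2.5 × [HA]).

pKa = -log(2.72e-08) = 7.5654. pH = pKa + log([A⁻]/[HA]), so log([A⁻]/[HA]) = pH − pKa = 7.09 − 7.5654 = -0.4754. [A⁻]/[HA] = 10^(-0.4754) = 0.335

[A⁻]/[HA] = 0.335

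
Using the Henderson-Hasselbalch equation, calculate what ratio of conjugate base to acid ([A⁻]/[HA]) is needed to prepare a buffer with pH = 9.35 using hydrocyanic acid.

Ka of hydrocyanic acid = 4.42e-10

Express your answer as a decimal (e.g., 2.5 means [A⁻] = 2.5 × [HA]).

pKa = -log(4.42e-10) = 9.3546. pH = pKa + log([A⁻]/[HA]), so log([A⁻]/[HA]) = pH − pKa = 9.35 − 9.3546 = -0.0046. [A⁻]/[HA] = 10^(-0.0046) = 0.990

[A⁻]/[HA] = 0.990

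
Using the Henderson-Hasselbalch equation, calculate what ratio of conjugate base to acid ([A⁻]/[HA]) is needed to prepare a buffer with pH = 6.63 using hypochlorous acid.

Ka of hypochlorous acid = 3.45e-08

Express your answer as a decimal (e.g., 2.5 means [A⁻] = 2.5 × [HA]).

pKa = -log(3.45e-08) = 7.4622. pH = pKa + log([A⁻]/[HA]), so log([A⁻]/[HA]) = pH − pKa = 6.63 − 7.4622 = -0.8322. [A⁻]/[HA] = 10^(-0.8322) = 0.147

[A⁻]/[HA] = 0.147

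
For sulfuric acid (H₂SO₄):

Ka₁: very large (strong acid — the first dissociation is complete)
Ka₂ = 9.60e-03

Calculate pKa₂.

pKa₂ = -log(Ka₂) = -log(9.60e-03) = 2.02.

pK_{a2} = 2.02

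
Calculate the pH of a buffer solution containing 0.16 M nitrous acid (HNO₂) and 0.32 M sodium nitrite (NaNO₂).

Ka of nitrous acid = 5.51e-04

pKa = -log(5.51e-04) = 3.26. pH = pKa + log([A⁻]/[HA]) = 3.26 + log(0.32/0.16)

pH = 3.56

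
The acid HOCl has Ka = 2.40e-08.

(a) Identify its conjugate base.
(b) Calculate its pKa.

(a) The conjugate base is formed by removing one H⁺ from HOCl, giving OCl⁻. (b) pKa = -log(Ka) = -log(2.40e-08) = 7.62.

Conjugate base: OCl⁻; pK_a = 7.62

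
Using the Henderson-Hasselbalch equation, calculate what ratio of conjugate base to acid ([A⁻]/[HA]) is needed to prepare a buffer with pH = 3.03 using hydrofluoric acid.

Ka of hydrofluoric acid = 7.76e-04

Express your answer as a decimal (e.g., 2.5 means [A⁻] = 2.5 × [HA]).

pKa = -log(7.76e-04) = 3.1101. pH = pKa + log([A⁻]/[HA]), so log([A⁻]/[HA]) = pH − pKa = 3.03 − 3.1101 = -0.0801. [A⁻]/[HA] = 10^(-0.0801) = 0.831

[A⁻]/[HA] = 0.831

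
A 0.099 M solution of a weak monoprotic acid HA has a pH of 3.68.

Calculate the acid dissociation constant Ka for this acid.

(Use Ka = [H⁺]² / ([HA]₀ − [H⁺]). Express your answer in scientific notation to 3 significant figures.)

[H⁺] = 10^(−pH) = 10^(−3.68) = 2.089e-04 M. For HA ⇌ H⁺ + A⁻, Ka = [H⁺][A⁻]/[HA] = [H⁺]² / ([HA]₀ − [H⁺]) = (2.089e-04)² / (0.099 − 2.089e-04) = 4.42e-07.

K_a = 4.42e-07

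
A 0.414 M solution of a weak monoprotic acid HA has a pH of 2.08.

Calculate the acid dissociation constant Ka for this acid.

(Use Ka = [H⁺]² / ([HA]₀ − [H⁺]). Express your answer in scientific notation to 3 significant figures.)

[H⁺] = 10^(−pH) = 10^(−2.08) = 8.318e-03 M. For HA ⇌ H⁺ + A⁻, Ka = [H⁺][A⁻]/[HA] = [H⁺]² / ([HA]₀ − [H⁺]) = (8.318e-03)² / (0.414 − 8.318e-03) = 1.71e-04.

K_a = 1.71e-04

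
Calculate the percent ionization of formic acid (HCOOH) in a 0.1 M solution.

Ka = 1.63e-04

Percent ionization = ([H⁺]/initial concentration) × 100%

Using Ka equilibrium: x² + Ka×x - Ka×C = 0. Solving: [H⁺] = 3.9566e-03. Percent = (3.9566e-03/0.1) × 100

Percent ionization = 3.96%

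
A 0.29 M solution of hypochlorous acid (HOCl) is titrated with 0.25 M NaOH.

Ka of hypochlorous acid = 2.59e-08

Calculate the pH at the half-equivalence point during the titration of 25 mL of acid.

At half-equivalence [HA] = [A⁻], so Henderson-Hasselbalch gives pH = pKa = -log(2.59e-08) = 7.59.

pH = pKa = 7.59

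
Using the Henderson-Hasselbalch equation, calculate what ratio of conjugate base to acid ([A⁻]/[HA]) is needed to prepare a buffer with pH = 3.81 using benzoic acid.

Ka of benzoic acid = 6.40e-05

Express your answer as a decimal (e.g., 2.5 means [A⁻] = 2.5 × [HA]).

pKa = -log(6.40e-05) = 4.1938. pH = pKa + log([A⁻]/[HA]), so log([A⁻]/[HA]) = pH − pKa = 3.81 − 4.1938 = -0.3838. [A⁻]/[HA] = 10^(-0.3838) = 0.413

[A⁻]/[HA] = 0.413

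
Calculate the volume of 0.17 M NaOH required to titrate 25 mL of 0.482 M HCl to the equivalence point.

At equivalence: moles acid = moles base. moles HCl = 0.482 × 25/1000 = 0.01205 mol. V_base = moles / 0.17 × 1000 = 70.9 mL.

V_{base} = 70.9 mL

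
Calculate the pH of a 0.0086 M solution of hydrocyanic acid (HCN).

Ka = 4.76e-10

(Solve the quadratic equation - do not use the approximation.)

x² + Ka×x - Ka×C = 0. Using quadratic formula: [H⁺] = 2.0230e-06

pH = 5.69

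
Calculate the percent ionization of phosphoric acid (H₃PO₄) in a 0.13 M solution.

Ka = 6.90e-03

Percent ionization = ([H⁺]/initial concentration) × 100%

Using Ka equilibrium: x² + Ka×x - Ka×C = 0. Solving: [H⁺] = 2.6698e-02. Percent = (2.6698e-02/0.13) × 100

Percent ionization = 20.5%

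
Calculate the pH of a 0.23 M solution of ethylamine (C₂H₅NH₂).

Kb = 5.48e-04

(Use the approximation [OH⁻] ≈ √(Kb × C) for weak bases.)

[OH⁻] = √(Kb × C) = √(5.48e-04 × 0.23) = 1.1227e-02. pOH = 1.95, pH = 14 - pOH

pH = 12.05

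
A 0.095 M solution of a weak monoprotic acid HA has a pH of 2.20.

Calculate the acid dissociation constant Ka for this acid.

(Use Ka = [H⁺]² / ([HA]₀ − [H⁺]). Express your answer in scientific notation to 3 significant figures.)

[H⁺] = 10^(−pH) = 10^(−2.20) = 6.310e-03 M. For HA ⇌ H⁺ + A⁻, Ka = [H⁺][A⁻]/[HA] = [H⁺]² / ([HA]₀ − [H⁺]) = (6.310e-03)² / (0.095 − 6.310e-03) = 4.49e-04.

K_a = 4.49e-04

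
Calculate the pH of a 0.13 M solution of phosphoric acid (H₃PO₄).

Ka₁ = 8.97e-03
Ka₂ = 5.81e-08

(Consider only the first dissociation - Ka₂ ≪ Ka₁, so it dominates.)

First dissociation dominates. From Ka₁ = [H⁺][HA⁻]/[H₂A], x² + Ka₁·x − Ka₁·C = 0 with C = 0.13 M and Ka₁ = 8.97e-03. Solving: [H⁺] = (−Ka₁ + √(Ka₁² + 4·Ka₁·C)) / 2 = 2.9956e-02 M. pH = -log(2.9956e-02) = 1.52.

pH = 1.52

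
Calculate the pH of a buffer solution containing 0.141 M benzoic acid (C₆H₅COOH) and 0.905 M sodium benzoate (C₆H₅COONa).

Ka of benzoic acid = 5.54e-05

pKa = -log(5.54e-05) = 4.26. pH = pKa + log([A⁻]/[HA]) = 4.26 + log(0.905/0.141)

pH = 5.06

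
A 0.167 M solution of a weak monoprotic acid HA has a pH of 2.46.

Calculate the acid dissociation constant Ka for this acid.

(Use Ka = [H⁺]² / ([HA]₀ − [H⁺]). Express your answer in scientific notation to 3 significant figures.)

[H⁺] = 10^(−pH) = 10^(−2.46) = 3.467e-03 M. For HA ⇌ H⁺ + A⁻, Ka = [H⁺][A⁻]/[HA] = [H⁺]² / ([HA]₀ − [H⁺]) = (3.467e-03)² / (0.167 − 3.467e-03) = 7.35e-05.

K_a = 7.35e-05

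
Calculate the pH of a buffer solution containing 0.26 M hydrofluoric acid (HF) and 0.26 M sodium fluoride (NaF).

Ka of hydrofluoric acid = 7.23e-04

pKa = -log(7.23e-04) = 3.14. pH = pKa + log([A⁻]/[HA]) = 3.14 + log(0.26/0.26)

pH = 3.14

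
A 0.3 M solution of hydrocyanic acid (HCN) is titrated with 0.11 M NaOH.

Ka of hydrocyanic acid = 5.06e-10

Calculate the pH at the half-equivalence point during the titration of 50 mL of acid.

At half-equivalence [HA] = [A⁻], so Henderson-Hasselbalch gives pH = pKa = -log(5.06e-10) = 9.30.

pH = pKa = 9.30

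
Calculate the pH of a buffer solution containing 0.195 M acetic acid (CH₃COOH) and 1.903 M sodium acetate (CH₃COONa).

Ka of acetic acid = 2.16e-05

pKa = -log(2.16e-05) = 4.67. pH = pKa + log([A⁻]/[HA]) = 4.67 + log(1.903/0.195)

pH = 5.65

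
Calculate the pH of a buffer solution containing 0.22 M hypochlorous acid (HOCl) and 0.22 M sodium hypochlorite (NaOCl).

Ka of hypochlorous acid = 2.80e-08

pKa = -log(2.80e-08) = 7.55. pH = pKa + log([A⁻]/[HA]) = 7.55 + log(0.22/0.22)

pH = 7.55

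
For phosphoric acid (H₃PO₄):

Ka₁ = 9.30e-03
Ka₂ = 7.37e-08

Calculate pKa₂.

pKa₂ = -log(Ka₂) = -log(7.37e-08) = 7.13.

pK_{a2} = 7.13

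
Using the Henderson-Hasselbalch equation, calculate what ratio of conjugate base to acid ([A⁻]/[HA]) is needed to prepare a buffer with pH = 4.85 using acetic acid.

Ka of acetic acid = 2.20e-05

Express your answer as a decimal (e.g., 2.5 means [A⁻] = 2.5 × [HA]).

pKa = -log(2.20e-05) = 4.6576. pH = pKa + log([A⁻]/[HA]), so log([A⁻]/[HA]) = pH − pKa = 4.85 − 4.6576 = 0.1924. [A⁻]/[HA] = 10^(0.1924) = 1.56

[A⁻]/[HA] = 1.56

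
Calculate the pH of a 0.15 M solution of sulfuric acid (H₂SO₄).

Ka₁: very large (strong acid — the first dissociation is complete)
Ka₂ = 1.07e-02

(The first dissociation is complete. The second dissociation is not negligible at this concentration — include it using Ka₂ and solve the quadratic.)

First dissociation is complete: [H⁺]₀ = [HSO₄⁻]₀ = C = 0.15 M. Second dissociation HSO₄⁻ ⇌ H⁺ + SO₄²⁻: let x = [SO₄²⁻]. Ka₂ = (C + x)·x / (C − x) = 1.07e-02 → x² + (C + Ka₂)·x − Ka₂·C = 0 → x² + 0.16070·x − 1.605e-03 = 0. x = (−0.16070 + √(0.16070² + 4 × 1.605e-03)) / 2 = 9.4338e-03 M. [H⁺] = C + x = 0.15 + 9.4338e-03 = 1.5943e-01 M. pH = -log(1.5943e-01) = 0.80.

pH = 0.80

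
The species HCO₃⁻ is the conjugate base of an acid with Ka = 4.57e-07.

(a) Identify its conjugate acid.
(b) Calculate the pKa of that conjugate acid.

(a) The conjugate acid is formed by adding one H⁺ to HCO₃⁻, giving H₂CO₃. (b) pKa = -log(Ka) = -log(4.57e-07) = 6.34.

Conjugate acid: H₂CO₃; pK_a = 6.34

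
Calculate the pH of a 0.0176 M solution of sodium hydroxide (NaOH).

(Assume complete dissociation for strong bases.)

[OH⁻] = 0.0176 M for strong base. pOH = -log[OH⁻] = 1.75, pH = 14 - pOH

pH = 12.25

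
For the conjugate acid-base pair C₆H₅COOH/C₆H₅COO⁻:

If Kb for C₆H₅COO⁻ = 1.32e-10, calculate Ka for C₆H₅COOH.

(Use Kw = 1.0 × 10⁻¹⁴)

For a conjugate pair Ka × Kb = Kw, so Ka = Kw/Kb = 1.0 × 10⁻¹⁴ / 1.32e-10 = 7.58e-05.

K_a = 7.58e-05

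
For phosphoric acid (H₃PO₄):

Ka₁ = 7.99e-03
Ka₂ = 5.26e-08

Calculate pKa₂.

pKa₂ = -log(Ka₂) = -log(5.26e-08) = 7.28.

pK_{a2} = 7.28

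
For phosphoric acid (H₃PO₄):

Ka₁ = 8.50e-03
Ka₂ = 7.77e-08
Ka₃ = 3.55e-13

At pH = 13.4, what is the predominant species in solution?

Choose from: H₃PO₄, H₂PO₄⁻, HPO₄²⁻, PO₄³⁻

pKa₁ = 2.07, pKa₂ = 7.11, pKa₃ = 12.45. For a polyprotic acid the predominant species crosses at each pKa: below pKa_n the protonated form dominates, above it the deprotonated form does. At pH = 13.4, the predominant species is PO₄³⁻.

PO₄³⁻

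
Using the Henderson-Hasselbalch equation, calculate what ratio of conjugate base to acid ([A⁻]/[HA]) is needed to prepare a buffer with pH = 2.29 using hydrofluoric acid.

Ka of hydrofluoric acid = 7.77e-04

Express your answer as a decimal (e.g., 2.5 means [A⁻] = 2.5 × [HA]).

pKa = -log(7.77e-04) = 3.1096. pH = pKa + log([A⁻]/[HA]), so log([A⁻]/[HA]) = pH − pKa = 2.29 − 3.1096 = -0.8196. [A⁻]/[HA] = 10^(-0.8196) = 0.152

[A⁻]/[HA] = 0.152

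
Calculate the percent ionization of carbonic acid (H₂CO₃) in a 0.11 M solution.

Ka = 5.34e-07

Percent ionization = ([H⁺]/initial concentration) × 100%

Using Ka equilibrium: x² + Ka×x - Ka×C = 0. Solving: [H⁺] = 2.4210e-04. Percent = (2.4210e-04/0.11) × 100

Percent ionization = 0.22%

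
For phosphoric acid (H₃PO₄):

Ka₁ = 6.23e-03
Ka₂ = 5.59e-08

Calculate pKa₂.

pKa₂ = -log(Ka₂) = -log(5.59e-08) = 7.25.

pK_{a2} = 7.25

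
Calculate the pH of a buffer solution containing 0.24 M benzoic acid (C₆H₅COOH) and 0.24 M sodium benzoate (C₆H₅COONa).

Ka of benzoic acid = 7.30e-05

pKa = -log(7.30e-05) = 4.14. pH = pKa + log([A⁻]/[HA]) = 4.14 + log(0.24/0.24)

pH = 4.14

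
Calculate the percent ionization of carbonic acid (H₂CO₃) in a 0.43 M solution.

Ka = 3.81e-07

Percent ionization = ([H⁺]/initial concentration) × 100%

Using Ka equilibrium: x² + Ka×x - Ka×C = 0. Solving: [H⁺] = 4.0457e-04. Percent = (4.0457e-04/0.43) × 100

Percent ionization = 0.0941%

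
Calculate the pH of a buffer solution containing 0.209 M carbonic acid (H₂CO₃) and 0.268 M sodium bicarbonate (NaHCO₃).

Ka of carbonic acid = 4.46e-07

pKa = -log(4.46e-07) = 6.35. pH = pKa + log([A⁻]/[HA]) = 6.35 + log(0.268/0.209)

pH = 6.46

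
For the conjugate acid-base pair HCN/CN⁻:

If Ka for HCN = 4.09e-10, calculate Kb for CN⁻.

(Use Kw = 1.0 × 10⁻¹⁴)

For a conjugate pair Ka × Kb = Kw, so Kb = Kw/Ka = 1.0 × 10⁻¹⁴ / 4.09e-10 = 2.44e-05.

K_b = 2.44e-05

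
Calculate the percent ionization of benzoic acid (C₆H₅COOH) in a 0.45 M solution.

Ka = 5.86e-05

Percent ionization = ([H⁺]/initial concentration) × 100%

Using Ka equilibrium: x² + Ka×x - Ka×C = 0. Solving: [H⁺] = 5.1060e-03. Percent = (5.1060e-03/0.45) × 100

Percent ionization = 1.13%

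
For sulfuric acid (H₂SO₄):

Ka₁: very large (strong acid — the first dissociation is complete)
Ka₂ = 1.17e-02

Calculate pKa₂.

pKa₂ = -log(Ka₂) = -log(1.17e-02) = 1.93.

pK_{a2} = 1.93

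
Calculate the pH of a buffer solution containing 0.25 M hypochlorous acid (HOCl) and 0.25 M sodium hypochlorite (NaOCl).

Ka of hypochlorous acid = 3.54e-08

pKa = -log(3.54e-08) = 7.45. pH = pKa + log([A⁻]/[HA]) = 7.45 + log(0.25/0.25)

pH = 7.45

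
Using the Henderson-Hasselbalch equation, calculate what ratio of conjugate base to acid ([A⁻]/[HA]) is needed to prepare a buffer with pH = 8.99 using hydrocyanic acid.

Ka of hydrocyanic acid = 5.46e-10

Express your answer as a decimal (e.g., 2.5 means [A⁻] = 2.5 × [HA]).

pKa = -log(5.46e-10) = 9.2628. pH = pKa + log([A⁻]/[HA]), so log([A⁻]/[HA]) = pH − pKa = 8.99 − 9.2628 = -0.2728. [A⁻]/[HA] = 10^(-0.2728) = 0.534

[A⁻]/[HA] = 0.534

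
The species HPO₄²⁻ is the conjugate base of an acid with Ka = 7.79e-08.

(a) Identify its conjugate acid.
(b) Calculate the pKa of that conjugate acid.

(a) The conjugate acid is formed by adding one H⁺ to HPO₄²⁻, giving H₂PO₄⁻. (b) pKa = -log(Ka) = -log(7.79e-08) = 7.11.

Conjugate acid: H₂PO₄⁻; pK_a = 7.11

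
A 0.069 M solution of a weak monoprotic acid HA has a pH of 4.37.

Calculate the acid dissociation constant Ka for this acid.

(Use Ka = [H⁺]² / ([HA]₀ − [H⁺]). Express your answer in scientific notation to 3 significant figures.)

[H⁺] = 10^(−pH) = 10^(−4.37) = 4.266e-05 M. For HA ⇌ H⁺ + A⁻, Ka = [H⁺][A⁻]/[HA] = [H⁺]² / ([HA]₀ − [H⁺]) = (4.266e-05)² / (0.069 − 4.266e-05) = 2.64e-08.

K_a = 2.64e-08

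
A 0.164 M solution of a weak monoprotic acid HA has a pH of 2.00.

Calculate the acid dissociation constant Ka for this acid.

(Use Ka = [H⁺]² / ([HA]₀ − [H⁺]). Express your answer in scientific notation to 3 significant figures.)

[H⁺] = 10^(−pH) = 10^(−2.00) = 1.000e-02 M. For HA ⇌ H⁺ + A⁻, Ka = [H⁺][A⁻]/[HA] = [H⁺]² / ([HA]₀ − [H⁺]) = (1.000e-02)² / (0.164 − 1.000e-02) = 6.49e-04.

K_a = 6.49e-04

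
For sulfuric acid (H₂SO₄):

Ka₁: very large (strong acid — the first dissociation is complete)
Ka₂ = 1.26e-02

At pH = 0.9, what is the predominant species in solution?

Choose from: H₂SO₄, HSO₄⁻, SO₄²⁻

The first dissociation is complete, so H₂SO₄ itself is never the predominant species in water; pKa₂ = -log(1.26e-02) = 1.90. For a polyprotic acid the predominant species crosses at each pKa: below pKa_n the protonated form dominates, above it the deprotonated form does. At pH = 0.9, the predominant species is HSO₄⁻.

HSO₄⁻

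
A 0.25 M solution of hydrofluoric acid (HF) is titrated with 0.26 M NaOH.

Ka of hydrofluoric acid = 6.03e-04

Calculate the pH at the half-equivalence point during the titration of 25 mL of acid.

At half-equivalence [HA] = [A⁻], so Henderson-Hasselbalch gives pH = pKa = -log(6.03e-04) = 3.22.

pH = pKa = 3.22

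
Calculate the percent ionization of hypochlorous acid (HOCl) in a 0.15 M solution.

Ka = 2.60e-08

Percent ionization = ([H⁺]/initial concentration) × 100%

Using Ka equilibrium: x² + Ka×x - Ka×C = 0. Solving: [H⁺] = 6.2437e-05. Percent = (6.2437e-05/0.15) × 100

Percent ionization = 0.0416%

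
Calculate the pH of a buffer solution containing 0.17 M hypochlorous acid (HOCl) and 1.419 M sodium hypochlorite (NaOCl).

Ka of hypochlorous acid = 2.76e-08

pKa = -log(2.76e-08) = 7.56. pH = pKa + log([A⁻]/[HA]) = 7.56 + log(1.419/0.17)

pH = 8.48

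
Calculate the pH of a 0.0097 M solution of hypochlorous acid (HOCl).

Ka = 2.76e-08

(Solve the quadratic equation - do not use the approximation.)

x² + Ka×x - Ka×C = 0. Using quadratic formula: [H⁺] = 1.6348e-05

pH = 4.79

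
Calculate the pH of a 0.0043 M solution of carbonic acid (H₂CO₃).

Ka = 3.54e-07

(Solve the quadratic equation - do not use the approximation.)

x² + Ka×x - Ka×C = 0. Using quadratic formula: [H⁺] = 3.8839e-05

pH = 4.41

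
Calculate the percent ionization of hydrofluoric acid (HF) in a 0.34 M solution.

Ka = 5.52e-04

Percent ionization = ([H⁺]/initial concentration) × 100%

Using Ka equilibrium: x² + Ka×x - Ka×C = 0. Solving: [H⁺] = 1.3426e-02. Percent = (1.3426e-02/0.34) × 100

Percent ionization = 3.95%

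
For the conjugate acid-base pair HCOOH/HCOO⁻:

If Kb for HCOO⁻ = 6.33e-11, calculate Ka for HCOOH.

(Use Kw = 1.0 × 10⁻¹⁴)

For a conjugate pair Ka × Kb = Kw, so Ka = Kw/Kb = 1.0 × 10⁻¹⁴ / 6.33e-11 = 1.58e-04.

K_a = 1.58e-04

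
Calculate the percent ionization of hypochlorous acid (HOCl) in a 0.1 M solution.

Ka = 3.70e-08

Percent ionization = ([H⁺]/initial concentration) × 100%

Using Ka equilibrium: x² + Ka×x - Ka×C = 0. Solving: [H⁺] = 6.0809e-05. Percent = (6.0809e-05/0.1) × 100

Percent ionization = 0.0608%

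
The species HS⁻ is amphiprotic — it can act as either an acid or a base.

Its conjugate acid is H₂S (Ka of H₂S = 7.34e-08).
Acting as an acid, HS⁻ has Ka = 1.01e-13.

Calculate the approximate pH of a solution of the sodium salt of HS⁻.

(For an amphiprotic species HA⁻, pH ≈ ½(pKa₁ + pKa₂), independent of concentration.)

pKa₁ = -log(7.34e-08) = 7.13; pKa₂ = -log(1.01e-13) = 13.00. For an amphiprotic species, pH ≈ ½(pKa₁ + pKa₂) = ½(7.13 + 13.00) = 10.06.

pH = 10.06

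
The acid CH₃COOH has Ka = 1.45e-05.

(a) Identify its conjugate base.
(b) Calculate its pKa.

(a) The conjugate base is formed by removing one H⁺ from CH₃COOH, giving CH₃COO⁻. (b) pKa = -log(Ka) = -log(1.45e-05) = 4.84.

Conjugate base: CH₃COO⁻; pK_a = 4.84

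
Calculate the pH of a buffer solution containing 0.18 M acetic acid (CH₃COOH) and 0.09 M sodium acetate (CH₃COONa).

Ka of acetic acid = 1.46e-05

pKa = -log(1.46e-05) = 4.84. pH = pKa + log([A⁻]/[HA]) = 4.84 + log(0.09/0.18)

pH = 4.53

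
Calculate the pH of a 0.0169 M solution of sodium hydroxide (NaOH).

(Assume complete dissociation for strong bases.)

[OH⁻] = 0.0169 M for strong base. pOH = -log[OH⁻] = 1.77, pH = 14 - pOH

pH = 12.23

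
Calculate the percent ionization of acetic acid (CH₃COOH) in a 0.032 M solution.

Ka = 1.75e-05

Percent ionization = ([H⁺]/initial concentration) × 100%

Using Ka equilibrium: x² + Ka×x - Ka×C = 0. Solving: [H⁺] = 7.3963e-04. Percent = (7.3963e-04/0.032) × 100

Percent ionization = 2.31%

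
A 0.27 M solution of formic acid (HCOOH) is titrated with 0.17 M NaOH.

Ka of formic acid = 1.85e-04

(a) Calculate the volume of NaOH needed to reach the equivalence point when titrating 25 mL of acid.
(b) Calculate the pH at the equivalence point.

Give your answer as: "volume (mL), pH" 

moles acid = 0.27 × 25/1000 = 0.00675 mol; V_base = moles/0.17 × 1000 = 39.7 mL. At equivalence only the conjugate base is present: [A⁻] = 0.00675/0.065 = 1.0432e-01 M. Kb = Kw/Ka = 5.41e-11; [OH⁻] = √(Kb × [A⁻]) = 2.3746e-06; pOH = 5.62; pH = 14 - pOH = 8.38.

V = 39.7 mL, pH = 8.38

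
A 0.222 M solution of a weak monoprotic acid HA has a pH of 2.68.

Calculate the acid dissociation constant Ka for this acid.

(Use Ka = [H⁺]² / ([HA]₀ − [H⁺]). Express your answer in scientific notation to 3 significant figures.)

[H⁺] = 10^(−pH) = 10^(−2.68) = 2.089e-03 M. For HA ⇌ H⁺ + A⁻, Ka = [H⁺][A⁻]/[HA] = [H⁺]² / ([HA]₀ − [H⁺]) = (2.089e-03)² / (0.222 − 2.089e-03) = 1.98e-05.

K_a = 1.98e-05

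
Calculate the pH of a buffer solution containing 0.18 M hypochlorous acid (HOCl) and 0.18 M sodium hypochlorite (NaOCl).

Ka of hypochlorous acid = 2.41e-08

pKa = -log(2.41e-08) = 7.62. pH = pKa + log([A⁻]/[HA]) = 7.62 + log(0.18/0.18)

pH = 7.62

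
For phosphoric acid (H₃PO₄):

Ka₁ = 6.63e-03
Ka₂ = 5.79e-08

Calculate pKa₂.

pKa₂ = -log(Ka₂) = -log(5.79e-08) = 7.24.

pK_{a2} = 7.24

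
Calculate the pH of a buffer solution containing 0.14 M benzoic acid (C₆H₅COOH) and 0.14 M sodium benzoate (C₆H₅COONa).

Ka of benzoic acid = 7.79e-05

pKa = -log(7.79e-05) = 4.11. pH = pKa + log([A⁻]/[HA]) = 4.11 + log(0.14/0.14)

pH = 4.11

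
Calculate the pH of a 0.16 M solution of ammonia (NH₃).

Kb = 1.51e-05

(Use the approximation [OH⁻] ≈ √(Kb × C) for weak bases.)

[OH⁻] = √(Kb × C) = √(1.51e-05 × 0.16) = 1.5543e-03. pOH = 2.81, pH = 14 - pOH

pH = 11.19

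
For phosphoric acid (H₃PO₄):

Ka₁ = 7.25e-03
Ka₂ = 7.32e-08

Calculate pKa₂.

pKa₂ = -log(Ka₂) = -log(7.32e-08) = 7.14.

pK_{a2} = 7.14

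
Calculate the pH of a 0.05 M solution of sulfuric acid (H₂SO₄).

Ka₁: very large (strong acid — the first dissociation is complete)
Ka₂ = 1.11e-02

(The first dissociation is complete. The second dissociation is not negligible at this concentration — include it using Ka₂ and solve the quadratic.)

First dissociation is complete: [H⁺]₀ = [HSO₄⁻]₀ = C = 0.05 M. Second dissociation HSO₄⁻ ⇌ H⁺ + SO₄²⁻: let x = [SO₄²⁻]. Ka₂ = (C + x)·x / (C − x) = 1.11e-02 → x² + (C + Ka₂)·x − Ka₂·C = 0 → x² + 0.06110·x − 5.550e-04 = 0. x = (−0.06110 + √(0.06110² + 4 × 5.550e-04)) / 2 = 8.0285e-03 M. [H⁺] = C + x = 0.05 + 8.0285e-03 = 5.8029e-02 M. pH = -log(5.8029e-02) = 1.24.

pH = 1.24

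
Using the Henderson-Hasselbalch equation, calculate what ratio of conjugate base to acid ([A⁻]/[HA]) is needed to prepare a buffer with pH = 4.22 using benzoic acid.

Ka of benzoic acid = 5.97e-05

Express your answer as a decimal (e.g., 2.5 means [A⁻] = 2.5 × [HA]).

pKa = -log(5.97e-05) = 4.2240. pH = pKa + log([A⁻]/[HA]), so log([A⁻]/[HA]) = pH − pKa = 4.22 − 4.2240 = -0.0040. [A⁻]/[HA] = 10^(-0.0040) = 0.991

[A⁻]/[HA] = 0.991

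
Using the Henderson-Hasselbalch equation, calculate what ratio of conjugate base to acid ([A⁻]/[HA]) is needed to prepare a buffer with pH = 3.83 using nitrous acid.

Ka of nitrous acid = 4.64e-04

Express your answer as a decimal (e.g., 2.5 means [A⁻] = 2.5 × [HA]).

pKa = -log(4.64e-04) = 3.3335. pH = pKa + log([A⁻]/[HA]), so log([A⁻]/[HA]) = pH − pKa = 3.83 − 3.3335 = 0.4965. [A⁻]/[HA] = 10^(0.4965) = 3.14

[A⁻]/[HA] = 3.14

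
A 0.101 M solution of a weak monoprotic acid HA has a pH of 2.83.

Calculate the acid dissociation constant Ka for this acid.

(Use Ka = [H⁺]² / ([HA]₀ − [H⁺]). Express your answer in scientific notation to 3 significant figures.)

[H⁺] = 10^(−pH) = 10^(−2.83) = 1.479e-03 M. For HA ⇌ H⁺ + A⁻, Ka = [H⁺][A⁻]/[HA] = [H⁺]² / ([HA]₀ − [H⁺]) = (1.479e-03)² / (0.101 − 1.479e-03) = 2.20e-05.

K_a = 2.20e-05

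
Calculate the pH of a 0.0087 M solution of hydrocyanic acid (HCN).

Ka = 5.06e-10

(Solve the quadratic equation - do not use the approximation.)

x² + Ka×x - Ka×C = 0. Using quadratic formula: [H⁺] = 2.0979e-06

pH = 5.68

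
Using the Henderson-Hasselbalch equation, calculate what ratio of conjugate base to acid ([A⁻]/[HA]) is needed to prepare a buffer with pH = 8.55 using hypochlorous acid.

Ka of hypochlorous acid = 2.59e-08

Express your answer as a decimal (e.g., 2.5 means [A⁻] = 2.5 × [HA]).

pKa = -log(2.59e-08) = 7.5867. pH = pKa + log([A⁻]/[HA]), so log([A⁻]/[HA]) = pH − pKa = 8.55 − 7.5867 = 0.9633. [A⁻]/[HA] = 10^(0.9633) = 9.19

[A⁻]/[HA] = 9.19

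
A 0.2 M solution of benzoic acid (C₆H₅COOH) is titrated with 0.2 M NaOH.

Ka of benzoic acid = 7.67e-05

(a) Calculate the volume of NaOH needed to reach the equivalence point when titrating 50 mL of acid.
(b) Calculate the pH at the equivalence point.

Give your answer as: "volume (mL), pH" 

moles acid = 0.2 × 50/1000 = 0.01 mol; V_base = moles/0.2 × 1000 = 50.0 mL. At equivalence only the conjugate base is present: [A⁻] = 0.01/0.100 = 1.0000e-01 M. Kb = Kw/Ka = 1.30e-10; [OH⁻] = √(Kb × [A⁻]) = 3.6108e-06; pOH = 5.44; pH = 14 - pOH = 8.56.

V = 50.0 mL, pH = 8.56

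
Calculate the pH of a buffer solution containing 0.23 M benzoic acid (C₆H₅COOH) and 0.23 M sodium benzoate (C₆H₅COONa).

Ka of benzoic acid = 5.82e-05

pKa = -log(5.82e-05) = 4.24. pH = pKa + log([A⁻]/[HA]) = 4.24 + log(0.23/0.23)

pH = 4.24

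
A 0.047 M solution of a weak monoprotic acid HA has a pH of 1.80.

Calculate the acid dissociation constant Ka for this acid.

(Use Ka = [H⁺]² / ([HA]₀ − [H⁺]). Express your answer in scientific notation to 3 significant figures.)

[H⁺] = 10^(−pH) = 10^(−1.80) = 1.585e-02 M. For HA ⇌ H⁺ + A⁻, Ka = [H⁺][A⁻]/[HA] = [H⁺]² / ([HA]₀ − [H⁺]) = (1.585e-02)² / (0.047 − 1.585e-02) = 8.06e-03.

K_a = 8.06e-03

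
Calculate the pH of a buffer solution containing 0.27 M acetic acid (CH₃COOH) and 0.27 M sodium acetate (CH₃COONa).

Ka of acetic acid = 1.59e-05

pKa = -log(1.59e-05) = 4.80. pH = pKa + log([A⁻]/[HA]) = 4.80 + log(0.27/0.27)

pH = 4.80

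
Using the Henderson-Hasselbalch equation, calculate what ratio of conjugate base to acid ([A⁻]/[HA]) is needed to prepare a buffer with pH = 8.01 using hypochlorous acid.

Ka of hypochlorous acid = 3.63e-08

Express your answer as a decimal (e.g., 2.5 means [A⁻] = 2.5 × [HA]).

pKa = -log(3.63e-08) = 7.4401. pH = pKa + log([A⁻]/[HA]), so log([A⁻]/[HA]) = pH − pKa = 8.01 − 7.4401 = 0.5699. [A⁻]/[HA] = 10^(0.5699) = 3.71

[A⁻]/[HA] = 3.71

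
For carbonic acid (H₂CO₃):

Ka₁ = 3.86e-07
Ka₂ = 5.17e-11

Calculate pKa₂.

pKa₂ = -log(Ka₂) = -log(5.17e-11) = 10.29.

pK_{a2} = 10.29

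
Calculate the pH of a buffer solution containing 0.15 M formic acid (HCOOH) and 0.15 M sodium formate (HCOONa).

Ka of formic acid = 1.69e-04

pKa = -log(1.69e-04) = 3.77. pH = pKa + log([A⁻]/[HA]) = 3.77 + log(0.15/0.15)

pH = 3.77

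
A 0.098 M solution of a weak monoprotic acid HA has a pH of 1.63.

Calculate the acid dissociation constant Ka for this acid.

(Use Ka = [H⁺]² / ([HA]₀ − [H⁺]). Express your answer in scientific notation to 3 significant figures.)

[H⁺] = 10^(−pH) = 10^(−1.63) = 2.344e-02 M. For HA ⇌ H⁺ + A⁻, Ka = [H⁺][A⁻]/[HA] = [H⁺]² / ([HA]₀ − [H⁺]) = (2.344e-02)² / (0.098 − 2.344e-02) = 7.37e-03.

K_a = 7.37e-03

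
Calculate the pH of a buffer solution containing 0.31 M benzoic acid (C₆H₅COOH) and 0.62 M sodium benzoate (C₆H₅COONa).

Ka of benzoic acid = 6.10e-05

pKa = -log(6.10e-05) = 4.21. pH = pKa + log([A⁻]/[HA]) = 4.21 + log(0.62/0.31)

pH = 4.52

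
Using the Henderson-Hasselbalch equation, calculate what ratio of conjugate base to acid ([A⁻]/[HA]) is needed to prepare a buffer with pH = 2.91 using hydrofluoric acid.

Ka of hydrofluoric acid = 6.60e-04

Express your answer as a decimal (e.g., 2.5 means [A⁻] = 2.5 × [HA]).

pKa = -log(6.60e-04) = 3.1805. pH = pKa + log([A⁻]/[HA]), so log([A⁻]/[HA]) = pH − pKa = 2.91 − 3.1805 = -0.2705. [A⁻]/[HA] = 10^(-0.2705) = 0.536

[A⁻]/[HA] = 0.536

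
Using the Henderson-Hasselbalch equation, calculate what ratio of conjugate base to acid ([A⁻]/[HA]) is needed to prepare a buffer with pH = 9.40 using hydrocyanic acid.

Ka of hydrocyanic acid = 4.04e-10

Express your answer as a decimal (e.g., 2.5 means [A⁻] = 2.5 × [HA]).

pKa = -log(4.04e-10) = 9.3936. pH = pKa + log([A⁻]/[HA]), so log([A⁻]/[HA]) = pH − pKa = 9.40 − 9.3936 = 0.0064. [A⁻]/[HA] = 10^(0.0064) = 1.01

[A⁻]/[HA] = 1.01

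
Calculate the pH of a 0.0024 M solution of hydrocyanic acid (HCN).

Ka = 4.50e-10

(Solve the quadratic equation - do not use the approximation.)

x² + Ka×x - Ka×C = 0. Using quadratic formula: [H⁺] = 1.0390e-06

pH = 5.98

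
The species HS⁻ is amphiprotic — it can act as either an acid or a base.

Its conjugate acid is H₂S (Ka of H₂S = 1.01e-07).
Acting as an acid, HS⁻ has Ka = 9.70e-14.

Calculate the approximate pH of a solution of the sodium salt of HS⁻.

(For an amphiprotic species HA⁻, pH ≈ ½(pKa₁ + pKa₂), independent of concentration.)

pKa₁ = -log(1.01e-07) = 7.00; pKa₂ = -log(9.70e-14) = 13.01. For an amphiprotic species, pH ≈ ½(pKa₁ + pKa₂) = ½(7.00 + 13.01) = 10.00.

pH = 10.00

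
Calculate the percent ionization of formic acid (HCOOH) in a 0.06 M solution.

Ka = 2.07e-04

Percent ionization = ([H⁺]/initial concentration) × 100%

Using Ka equilibrium: x² + Ka×x - Ka×C = 0. Solving: [H⁺] = 3.4222e-03. Percent = (3.4222e-03/0.06) × 100

Percent ionization = 5.7%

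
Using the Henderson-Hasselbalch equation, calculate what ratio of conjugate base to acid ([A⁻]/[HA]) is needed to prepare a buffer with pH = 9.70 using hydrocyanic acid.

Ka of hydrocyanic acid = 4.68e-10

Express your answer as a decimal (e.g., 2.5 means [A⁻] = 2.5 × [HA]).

pKa = -log(4.68e-10) = 9.3298. pH = pKa + log([A⁻]/[HA]), so log([A⁻]/[HA]) = pH − pKa = 9.70 − 9.3298 = 0.3702. [A⁻]/[HA] = 10^(0.3702) = 2.35

[A⁻]/[HA] = 2.35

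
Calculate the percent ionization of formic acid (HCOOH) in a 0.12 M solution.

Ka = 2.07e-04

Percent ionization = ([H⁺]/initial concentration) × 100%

Using Ka equilibrium: x² + Ka×x - Ka×C = 0. Solving: [H⁺] = 4.8815e-03. Percent = (4.8815e-03/0.12) × 100

Percent ionization = 4.07%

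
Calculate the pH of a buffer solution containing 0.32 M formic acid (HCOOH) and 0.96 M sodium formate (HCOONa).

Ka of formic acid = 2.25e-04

pKa = -log(2.25e-04) = 3.65. pH = pKa + log([A⁻]/[HA]) = 3.65 + log(0.96/0.32)

pH = 4.12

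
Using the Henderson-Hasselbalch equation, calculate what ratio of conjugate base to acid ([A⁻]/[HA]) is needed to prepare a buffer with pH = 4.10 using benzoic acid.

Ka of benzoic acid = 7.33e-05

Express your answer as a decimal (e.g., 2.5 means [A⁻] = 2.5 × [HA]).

pKa = -log(7.33e-05) = 4.1349. pH = pKa + log([A⁻]/[HA]), so log([A⁻]/[HA]) = pH − pKa = 4.10 − 4.1349 = -0.0349. [A⁻]/[HA] = 10^(-0.0349) = 0.923

[A⁻]/[HA] = 0.923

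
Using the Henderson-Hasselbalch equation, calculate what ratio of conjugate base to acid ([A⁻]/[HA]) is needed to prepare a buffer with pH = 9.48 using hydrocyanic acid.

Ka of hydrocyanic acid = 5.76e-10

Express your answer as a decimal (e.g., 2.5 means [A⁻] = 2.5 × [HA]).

pKa = -log(5.76e-10) = 9.2396. pH = pKa + log([A⁻]/[HA]), so log([A⁻]/[HA]) = pH − pKa = 9.48 − 9.2396 = 0.2404. [A⁻]/[HA] = 10^(0.2404) = 1.74

[A⁻]/[HA] = 1.74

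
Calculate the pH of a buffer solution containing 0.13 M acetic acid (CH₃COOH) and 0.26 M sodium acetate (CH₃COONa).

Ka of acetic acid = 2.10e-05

pKa = -log(2.10e-05) = 4.68. pH = pKa + log([A⁻]/[HA]) = 4.68 + log(0.26/0.13)

pH = 4.98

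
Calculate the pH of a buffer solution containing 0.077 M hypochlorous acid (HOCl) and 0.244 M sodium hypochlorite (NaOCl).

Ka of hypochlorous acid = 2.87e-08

pKa = -log(2.87e-08) = 7.54. pH = pKa + log([A⁻]/[HA]) = 7.54 + log(0.244/0.077)

pH = 8.04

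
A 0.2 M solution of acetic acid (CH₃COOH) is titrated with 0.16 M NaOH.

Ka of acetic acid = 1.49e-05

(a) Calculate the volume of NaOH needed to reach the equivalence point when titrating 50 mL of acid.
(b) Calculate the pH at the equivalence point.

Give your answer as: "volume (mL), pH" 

moles acid = 0.2 × 50/1000 = 0.01 mol; V_base = moles/0.16 × 1000 = 62.5 mL. At equivalence only the conjugate base is present: [A⁻] = 0.01/0.113 = 8.8889e-02 M. Kb = Kw/Ka = 6.71e-10; [OH⁻] = √(Kb × [A⁻]) = 7.7238e-06; pOH = 5.11; pH = 14 - pOH = 8.89.

V = 62.5 mL, pH = 8.89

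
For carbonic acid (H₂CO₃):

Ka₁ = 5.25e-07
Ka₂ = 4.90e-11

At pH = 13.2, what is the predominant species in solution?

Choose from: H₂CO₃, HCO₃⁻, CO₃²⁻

pKa₁ = 6.28, pKa₂ = 10.31. For a polyprotic acid the predominant species crosses at each pKa: below pKa_n the protonated form dominates, above it the deprotonated form does. At pH = 13.2, the predominant species is CO₃²⁻.

CO₃²⁻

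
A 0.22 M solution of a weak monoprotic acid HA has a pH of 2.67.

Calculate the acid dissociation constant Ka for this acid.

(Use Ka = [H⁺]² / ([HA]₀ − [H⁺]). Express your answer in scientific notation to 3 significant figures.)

[H⁺] = 10^(−pH) = 10^(−2.67) = 2.138e-03 M. For HA ⇌ H⁺ + A⁻, Ka = [H⁺][A⁻]/[HA] = [H⁺]² / ([HA]₀ − [H⁺]) = (2.138e-03)² / (0.22 − 2.138e-03) = 2.10e-05.

K_a = 2.10e-05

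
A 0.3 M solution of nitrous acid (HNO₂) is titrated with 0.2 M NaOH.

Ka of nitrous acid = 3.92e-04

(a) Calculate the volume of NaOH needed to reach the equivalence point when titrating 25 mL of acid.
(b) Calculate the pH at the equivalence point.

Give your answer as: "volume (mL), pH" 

moles acid = 0.3 × 25/1000 = 0.0075 mol; V_base = moles/0.2 × 1000 = 37.5 mL. At equivalence only the conjugate base is present: [A⁻] = 0.0075/0.062 = 1.2000e-01 M. Kb = Kw/Ka = 2.55e-11; [OH⁻] = √(Kb × [A⁻]) = 1.7496e-06; pOH = 5.76; pH = 14 - pOH = 8.24.

V = 37.5 mL, pH = 8.24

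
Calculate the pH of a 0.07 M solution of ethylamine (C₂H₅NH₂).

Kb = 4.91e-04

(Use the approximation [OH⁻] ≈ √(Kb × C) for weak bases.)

[OH⁻] = √(Kb × C) = √(4.91e-04 × 0.07) = 5.8626e-03. pOH = 2.23, pH = 14 - pOH

pH = 11.77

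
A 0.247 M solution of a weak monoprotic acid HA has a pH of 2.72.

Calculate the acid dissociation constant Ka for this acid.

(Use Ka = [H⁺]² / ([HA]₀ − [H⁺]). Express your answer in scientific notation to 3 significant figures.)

[H⁺] = 10^(−pH) = 10^(−2.72) = 1.905e-03 M. For HA ⇌ H⁺ + A⁻, Ka = [H⁺][A⁻]/[HA] = [H⁺]² / ([HA]₀ − [H⁺]) = (1.905e-03)² / (0.247 − 1.905e-03) = 1.48e-05.

K_a = 1.48e-05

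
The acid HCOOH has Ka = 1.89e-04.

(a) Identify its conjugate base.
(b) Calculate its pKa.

(a) The conjugate base is formed by removing one H⁺ from HCOOH, giving HCOO⁻. (b) pKa = -log(Ka) = -log(1.89e-04) = 3.72.

Conjugate base: HCOO⁻; pK_a = 3.72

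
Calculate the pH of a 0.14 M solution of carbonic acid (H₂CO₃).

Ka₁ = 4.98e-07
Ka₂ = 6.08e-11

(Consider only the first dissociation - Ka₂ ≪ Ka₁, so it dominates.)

First dissociation dominates. From Ka₁ = [H⁺][HA⁻]/[H₂A], x² + Ka₁·x − Ka₁·C = 0 with C = 0.14 M and Ka₁ = 4.98e-07. Solving: [H⁺] = (−Ka₁ + √(Ka₁² + 4·Ka₁·C)) / 2 = 2.6380e-04 M. pH = -log(2.6380e-04) = 3.58.

pH = 3.58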